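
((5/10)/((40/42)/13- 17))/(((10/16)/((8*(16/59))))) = -139776/1363195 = -0.10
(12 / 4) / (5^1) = 3 / 5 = 0.60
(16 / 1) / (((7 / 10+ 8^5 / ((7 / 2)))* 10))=112 / 655409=0.00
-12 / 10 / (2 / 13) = -39 / 5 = -7.80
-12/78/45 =-2/585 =-0.00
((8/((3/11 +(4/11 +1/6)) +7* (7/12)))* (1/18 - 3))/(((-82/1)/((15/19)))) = 4664/100491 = 0.05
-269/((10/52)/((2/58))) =-6994/145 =-48.23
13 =13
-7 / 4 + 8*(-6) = -49.75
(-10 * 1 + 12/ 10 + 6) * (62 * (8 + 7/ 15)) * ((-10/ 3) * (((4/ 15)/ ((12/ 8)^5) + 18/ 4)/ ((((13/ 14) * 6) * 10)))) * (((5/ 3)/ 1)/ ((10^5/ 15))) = 0.10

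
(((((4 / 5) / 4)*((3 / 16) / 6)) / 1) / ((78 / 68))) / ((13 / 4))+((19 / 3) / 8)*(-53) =-41.96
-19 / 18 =-1.06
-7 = -7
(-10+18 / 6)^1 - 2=-9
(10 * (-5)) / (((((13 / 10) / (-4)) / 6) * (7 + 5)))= 1000 / 13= 76.92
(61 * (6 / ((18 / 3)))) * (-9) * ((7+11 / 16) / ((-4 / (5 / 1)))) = 337635 / 64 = 5275.55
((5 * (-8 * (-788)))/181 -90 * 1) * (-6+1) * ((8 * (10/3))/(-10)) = 609200/543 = 1121.92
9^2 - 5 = 76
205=205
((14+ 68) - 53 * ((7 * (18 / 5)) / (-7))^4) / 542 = -16.27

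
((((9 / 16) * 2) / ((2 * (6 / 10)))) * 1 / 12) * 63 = 315 / 64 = 4.92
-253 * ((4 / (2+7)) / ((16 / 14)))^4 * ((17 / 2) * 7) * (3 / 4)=-72286907 / 279936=-258.23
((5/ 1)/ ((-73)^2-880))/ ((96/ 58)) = 145/ 213552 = 0.00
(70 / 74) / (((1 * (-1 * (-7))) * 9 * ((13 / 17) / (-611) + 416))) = 3995 / 110683539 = 0.00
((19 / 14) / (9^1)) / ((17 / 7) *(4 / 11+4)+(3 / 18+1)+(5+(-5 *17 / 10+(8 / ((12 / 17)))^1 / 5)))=1045 / 72978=0.01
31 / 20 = 1.55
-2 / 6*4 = -4 / 3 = -1.33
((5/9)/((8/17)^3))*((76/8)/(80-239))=-466735/1465344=-0.32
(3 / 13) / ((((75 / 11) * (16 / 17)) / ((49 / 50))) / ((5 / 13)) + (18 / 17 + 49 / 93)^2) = 4041790137 / 342222262343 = 0.01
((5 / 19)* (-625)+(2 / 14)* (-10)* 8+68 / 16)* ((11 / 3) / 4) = -1004509 / 6384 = -157.35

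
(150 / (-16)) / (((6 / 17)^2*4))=-7225 / 384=-18.82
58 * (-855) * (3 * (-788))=117230760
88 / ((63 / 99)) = 968 / 7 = 138.29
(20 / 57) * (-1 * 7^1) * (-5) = 700 / 57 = 12.28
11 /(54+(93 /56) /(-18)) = 0.20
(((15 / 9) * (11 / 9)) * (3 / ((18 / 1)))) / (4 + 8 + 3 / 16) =88 / 3159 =0.03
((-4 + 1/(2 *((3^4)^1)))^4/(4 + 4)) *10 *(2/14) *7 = 876167474405/2754990144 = 318.03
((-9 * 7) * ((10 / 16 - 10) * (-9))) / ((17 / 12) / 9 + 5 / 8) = -1148175 / 169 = -6793.93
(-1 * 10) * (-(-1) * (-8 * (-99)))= -7920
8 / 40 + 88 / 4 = 111 / 5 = 22.20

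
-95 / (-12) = 95 / 12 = 7.92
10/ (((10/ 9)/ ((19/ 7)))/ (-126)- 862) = -15390/ 1326623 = -0.01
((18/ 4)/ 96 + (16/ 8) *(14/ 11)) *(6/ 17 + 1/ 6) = 96725/ 71808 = 1.35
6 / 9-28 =-82 / 3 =-27.33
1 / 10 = 0.10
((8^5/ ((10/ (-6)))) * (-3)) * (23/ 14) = 3391488/ 35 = 96899.66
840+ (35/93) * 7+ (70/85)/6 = 842.77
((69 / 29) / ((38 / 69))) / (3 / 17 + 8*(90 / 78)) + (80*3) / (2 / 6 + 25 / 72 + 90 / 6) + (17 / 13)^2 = 848767597871 / 48570684162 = 17.47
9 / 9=1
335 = 335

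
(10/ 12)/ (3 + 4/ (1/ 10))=5/ 258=0.02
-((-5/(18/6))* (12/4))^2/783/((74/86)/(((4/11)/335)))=-860/21351627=-0.00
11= 11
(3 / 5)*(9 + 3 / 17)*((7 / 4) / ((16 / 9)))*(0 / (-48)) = 0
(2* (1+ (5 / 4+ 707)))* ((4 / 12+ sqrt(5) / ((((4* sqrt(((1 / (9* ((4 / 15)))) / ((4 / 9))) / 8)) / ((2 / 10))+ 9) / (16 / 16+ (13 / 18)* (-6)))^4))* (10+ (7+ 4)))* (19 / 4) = -294094768000000* sqrt(6) / 793510263+ 377321 / 8+ 967153499440000* sqrt(5) / 2380530789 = 47784.57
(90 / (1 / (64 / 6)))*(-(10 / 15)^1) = -640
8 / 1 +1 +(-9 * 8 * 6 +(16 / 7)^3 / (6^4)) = -11751953 / 27783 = -422.99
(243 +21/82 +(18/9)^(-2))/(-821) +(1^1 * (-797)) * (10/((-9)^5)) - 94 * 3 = -2243352391927/7950593556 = -282.16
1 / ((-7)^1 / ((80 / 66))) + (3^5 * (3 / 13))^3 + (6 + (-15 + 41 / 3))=29832137815 / 169169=176345.18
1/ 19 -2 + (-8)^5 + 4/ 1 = -622553/ 19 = -32765.95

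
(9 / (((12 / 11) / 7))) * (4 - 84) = -4620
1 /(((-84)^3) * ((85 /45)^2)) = -3 /6344128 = -0.00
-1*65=-65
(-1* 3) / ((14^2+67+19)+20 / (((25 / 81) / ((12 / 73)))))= -365 / 35606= -0.01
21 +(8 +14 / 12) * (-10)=-212 / 3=-70.67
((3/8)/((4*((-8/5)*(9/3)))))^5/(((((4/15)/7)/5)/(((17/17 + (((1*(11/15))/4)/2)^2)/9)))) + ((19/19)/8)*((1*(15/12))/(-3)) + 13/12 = 7837318565140453/7599824371187712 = 1.03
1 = 1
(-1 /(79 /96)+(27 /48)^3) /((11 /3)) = -1006875 /3559424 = -0.28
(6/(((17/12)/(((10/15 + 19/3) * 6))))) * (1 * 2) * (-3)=-1067.29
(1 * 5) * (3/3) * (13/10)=13/2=6.50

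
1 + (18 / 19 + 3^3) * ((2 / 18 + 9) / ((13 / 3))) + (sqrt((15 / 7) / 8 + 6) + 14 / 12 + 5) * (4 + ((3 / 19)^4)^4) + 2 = 3461296962811583152335 * sqrt(546) / 8076359579893392695068 + 1944489836748564120398515 / 22498430258274451079118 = 96.44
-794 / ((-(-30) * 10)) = -397 / 150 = -2.65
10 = 10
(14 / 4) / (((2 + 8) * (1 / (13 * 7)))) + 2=677 / 20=33.85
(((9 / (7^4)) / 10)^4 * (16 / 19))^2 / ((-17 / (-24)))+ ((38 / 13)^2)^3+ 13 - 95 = 6923856485753670018725943577328405486513707686 / 12779490876690869048454260067201390794140625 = 541.79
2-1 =1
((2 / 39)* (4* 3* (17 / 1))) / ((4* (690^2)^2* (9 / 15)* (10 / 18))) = 17 / 491120955000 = 0.00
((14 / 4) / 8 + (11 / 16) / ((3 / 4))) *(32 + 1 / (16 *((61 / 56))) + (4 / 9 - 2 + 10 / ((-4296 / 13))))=778562395 / 18868032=41.26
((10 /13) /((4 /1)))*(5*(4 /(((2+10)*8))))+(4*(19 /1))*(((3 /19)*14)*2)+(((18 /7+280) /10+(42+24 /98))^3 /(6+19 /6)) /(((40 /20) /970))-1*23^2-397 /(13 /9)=1871543542520837431 /100942842000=18540626.61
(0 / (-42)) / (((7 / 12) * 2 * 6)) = 0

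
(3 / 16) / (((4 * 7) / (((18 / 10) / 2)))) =27 / 4480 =0.01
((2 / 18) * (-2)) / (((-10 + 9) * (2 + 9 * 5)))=2 / 423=0.00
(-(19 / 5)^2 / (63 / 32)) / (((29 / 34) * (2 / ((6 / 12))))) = -98192 / 45675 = -2.15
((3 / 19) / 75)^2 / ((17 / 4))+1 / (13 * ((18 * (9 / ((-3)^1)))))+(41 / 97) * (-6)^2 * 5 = 19871080791751 / 261183048750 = 76.08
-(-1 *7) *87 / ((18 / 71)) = 14413 / 6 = 2402.17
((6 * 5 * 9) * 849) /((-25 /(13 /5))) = -595998 /25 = -23839.92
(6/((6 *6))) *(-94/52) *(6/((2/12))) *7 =-987/13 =-75.92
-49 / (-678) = 49 / 678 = 0.07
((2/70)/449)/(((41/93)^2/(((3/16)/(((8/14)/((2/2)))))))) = 25947/241526080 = 0.00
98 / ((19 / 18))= 1764 / 19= 92.84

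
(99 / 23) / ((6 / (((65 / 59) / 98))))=2145 / 265972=0.01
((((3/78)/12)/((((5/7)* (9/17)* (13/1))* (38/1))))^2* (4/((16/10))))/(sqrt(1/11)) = 14161* sqrt(11)/19241906711040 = 0.00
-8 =-8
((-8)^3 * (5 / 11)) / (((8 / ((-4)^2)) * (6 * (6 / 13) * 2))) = -8320 / 99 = -84.04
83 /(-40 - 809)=-83 /849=-0.10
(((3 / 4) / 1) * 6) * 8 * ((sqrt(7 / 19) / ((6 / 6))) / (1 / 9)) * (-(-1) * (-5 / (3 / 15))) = -8100 * sqrt(133) / 19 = -4916.51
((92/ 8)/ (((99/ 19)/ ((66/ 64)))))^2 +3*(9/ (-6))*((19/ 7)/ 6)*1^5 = 811471/ 258048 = 3.14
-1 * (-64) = 64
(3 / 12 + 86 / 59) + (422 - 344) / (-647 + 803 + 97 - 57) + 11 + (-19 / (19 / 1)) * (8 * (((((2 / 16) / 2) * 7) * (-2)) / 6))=495133 / 34692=14.27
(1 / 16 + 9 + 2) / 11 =177 / 176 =1.01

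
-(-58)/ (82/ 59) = 1711/ 41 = 41.73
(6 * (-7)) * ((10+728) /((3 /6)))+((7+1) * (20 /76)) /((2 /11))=-1177628 /19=-61980.42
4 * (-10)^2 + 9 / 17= 6809 / 17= 400.53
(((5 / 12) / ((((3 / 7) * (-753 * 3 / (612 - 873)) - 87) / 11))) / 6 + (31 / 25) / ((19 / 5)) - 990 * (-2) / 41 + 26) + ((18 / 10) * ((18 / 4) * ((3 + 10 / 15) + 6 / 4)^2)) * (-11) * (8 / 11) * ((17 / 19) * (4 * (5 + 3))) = -46897387296991 / 948335904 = -49452.30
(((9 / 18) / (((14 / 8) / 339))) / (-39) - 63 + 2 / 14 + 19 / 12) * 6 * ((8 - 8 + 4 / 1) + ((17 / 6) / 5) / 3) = -2019067 / 1260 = -1602.43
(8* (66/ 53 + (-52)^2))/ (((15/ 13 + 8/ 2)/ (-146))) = -2177051552/ 3551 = -613081.26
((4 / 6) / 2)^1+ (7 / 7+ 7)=25 / 3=8.33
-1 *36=-36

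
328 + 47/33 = 10871/33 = 329.42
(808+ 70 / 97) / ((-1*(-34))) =23.79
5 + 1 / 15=5.07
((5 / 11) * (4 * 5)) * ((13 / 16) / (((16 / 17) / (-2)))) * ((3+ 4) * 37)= -1430975 / 352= -4065.27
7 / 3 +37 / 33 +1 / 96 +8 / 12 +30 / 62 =151093 / 32736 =4.62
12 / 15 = 4 / 5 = 0.80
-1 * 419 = -419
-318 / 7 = -45.43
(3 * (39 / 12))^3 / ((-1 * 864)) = -1.07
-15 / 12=-5 / 4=-1.25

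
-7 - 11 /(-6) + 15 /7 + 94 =90.98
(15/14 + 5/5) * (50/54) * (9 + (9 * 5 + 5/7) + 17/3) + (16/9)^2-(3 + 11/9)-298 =-26938/147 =-183.25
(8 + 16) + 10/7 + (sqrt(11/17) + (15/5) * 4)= sqrt(187)/17 + 262/7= 38.23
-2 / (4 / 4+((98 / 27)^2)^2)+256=23747610910 / 92768257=255.99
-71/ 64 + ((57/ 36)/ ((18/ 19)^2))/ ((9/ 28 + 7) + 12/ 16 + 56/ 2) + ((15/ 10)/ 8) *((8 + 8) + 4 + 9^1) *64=2724779819/ 7853760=346.94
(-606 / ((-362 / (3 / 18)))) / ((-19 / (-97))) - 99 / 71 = 14665 / 488338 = 0.03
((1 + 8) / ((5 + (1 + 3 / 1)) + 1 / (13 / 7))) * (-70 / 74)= -4095 / 4588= -0.89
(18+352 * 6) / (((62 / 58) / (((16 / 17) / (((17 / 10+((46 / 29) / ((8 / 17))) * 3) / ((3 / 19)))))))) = 1719676800 / 68599063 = 25.07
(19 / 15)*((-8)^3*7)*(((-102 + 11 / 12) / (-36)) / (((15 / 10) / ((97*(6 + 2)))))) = -8012243456 / 1215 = -6594439.06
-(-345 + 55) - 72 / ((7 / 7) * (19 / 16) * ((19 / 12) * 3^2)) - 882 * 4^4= -225506.25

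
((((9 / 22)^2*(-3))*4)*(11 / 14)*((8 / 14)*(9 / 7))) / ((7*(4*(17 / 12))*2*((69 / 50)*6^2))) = -0.00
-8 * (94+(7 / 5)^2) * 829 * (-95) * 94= 5683112009.60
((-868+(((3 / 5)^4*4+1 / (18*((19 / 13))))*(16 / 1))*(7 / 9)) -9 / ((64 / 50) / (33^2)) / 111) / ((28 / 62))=-32835382496783 / 15944040000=-2059.41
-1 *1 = -1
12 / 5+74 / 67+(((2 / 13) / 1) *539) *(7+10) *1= 6154472 / 4355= 1413.20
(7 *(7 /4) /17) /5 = 49 /340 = 0.14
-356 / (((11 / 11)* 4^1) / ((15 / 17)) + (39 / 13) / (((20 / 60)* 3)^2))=-5340 / 113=-47.26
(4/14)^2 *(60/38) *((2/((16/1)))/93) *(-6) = -30/28861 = -0.00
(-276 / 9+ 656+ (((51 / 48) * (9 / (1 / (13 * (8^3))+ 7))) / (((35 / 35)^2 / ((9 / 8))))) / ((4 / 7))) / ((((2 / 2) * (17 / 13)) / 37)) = 4691587901 / 264027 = 17769.35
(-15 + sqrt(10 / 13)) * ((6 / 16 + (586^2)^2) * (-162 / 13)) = 1146190300575165 / 52-76412686705011 * sqrt(130) / 676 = 20753306556225.76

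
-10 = -10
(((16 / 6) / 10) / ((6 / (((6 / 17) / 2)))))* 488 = 976 / 255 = 3.83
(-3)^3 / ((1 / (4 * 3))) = -324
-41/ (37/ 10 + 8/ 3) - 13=-3713/ 191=-19.44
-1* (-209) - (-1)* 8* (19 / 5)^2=8113 / 25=324.52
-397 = -397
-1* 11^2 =-121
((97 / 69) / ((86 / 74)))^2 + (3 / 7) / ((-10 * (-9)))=904598833 / 616216230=1.47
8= 8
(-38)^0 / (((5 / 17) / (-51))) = -867 / 5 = -173.40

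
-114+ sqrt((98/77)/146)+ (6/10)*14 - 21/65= -1377/13+ sqrt(5621)/803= -105.83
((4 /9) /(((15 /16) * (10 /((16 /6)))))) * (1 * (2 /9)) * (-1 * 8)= -4096 /18225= -0.22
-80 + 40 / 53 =-4200 / 53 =-79.25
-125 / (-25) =5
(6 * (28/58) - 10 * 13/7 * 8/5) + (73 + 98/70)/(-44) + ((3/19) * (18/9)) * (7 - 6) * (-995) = -72702731/212135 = -342.72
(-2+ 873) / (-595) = -871 / 595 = -1.46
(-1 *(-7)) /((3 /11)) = 77 /3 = 25.67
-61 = -61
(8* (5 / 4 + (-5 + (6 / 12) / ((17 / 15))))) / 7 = -450 / 119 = -3.78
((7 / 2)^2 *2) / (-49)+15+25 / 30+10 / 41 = 15.58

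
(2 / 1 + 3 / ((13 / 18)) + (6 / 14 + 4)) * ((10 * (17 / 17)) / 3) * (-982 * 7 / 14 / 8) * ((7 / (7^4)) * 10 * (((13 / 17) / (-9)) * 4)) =2626850 / 122451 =21.45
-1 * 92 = -92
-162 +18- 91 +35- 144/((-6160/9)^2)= -474320729/2371600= -200.00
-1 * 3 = -3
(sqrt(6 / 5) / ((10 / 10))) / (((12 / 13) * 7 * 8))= 13 * sqrt(30) / 3360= 0.02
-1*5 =-5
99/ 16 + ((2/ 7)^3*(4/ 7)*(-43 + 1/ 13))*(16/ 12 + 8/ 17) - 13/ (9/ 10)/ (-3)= 2285485325/ 229228272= 9.97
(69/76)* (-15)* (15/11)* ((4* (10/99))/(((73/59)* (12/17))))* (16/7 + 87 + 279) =-3716992625/1174789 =-3163.97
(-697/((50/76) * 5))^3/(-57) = 977902425224/5859375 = 166895.35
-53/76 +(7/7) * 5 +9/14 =4.95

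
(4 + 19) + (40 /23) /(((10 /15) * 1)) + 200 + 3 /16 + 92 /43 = 3606855 /15824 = 227.94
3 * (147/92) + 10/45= 4153/828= 5.02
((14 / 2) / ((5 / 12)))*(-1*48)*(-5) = 4032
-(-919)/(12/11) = 10109/12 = 842.42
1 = 1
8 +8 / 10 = 44 / 5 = 8.80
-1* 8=-8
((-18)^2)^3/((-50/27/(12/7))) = -5509980288/175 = -31485601.65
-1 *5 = -5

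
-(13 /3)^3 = -2197 /27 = -81.37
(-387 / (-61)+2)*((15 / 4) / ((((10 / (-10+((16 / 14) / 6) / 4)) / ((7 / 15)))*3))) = -106381 / 21960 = -4.84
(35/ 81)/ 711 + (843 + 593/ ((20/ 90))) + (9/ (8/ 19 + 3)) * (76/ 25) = 3519.50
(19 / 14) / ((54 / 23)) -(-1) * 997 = 754169 / 756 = 997.58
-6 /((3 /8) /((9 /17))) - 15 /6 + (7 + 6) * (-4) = -2141 /34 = -62.97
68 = 68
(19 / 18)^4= 130321 / 104976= 1.24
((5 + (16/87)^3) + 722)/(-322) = -20814599/9219042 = -2.26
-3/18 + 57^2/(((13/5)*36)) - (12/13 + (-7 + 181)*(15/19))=-307505/2964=-103.75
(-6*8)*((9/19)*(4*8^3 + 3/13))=-11502864/247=-46570.30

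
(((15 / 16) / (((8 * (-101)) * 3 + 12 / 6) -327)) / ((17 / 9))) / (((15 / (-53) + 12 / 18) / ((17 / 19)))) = -21465 / 50977456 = -0.00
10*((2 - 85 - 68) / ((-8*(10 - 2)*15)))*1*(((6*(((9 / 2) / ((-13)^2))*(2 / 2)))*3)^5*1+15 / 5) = 5248033437679 / 1102867934792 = 4.76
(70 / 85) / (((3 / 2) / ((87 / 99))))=812 / 1683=0.48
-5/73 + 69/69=68/73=0.93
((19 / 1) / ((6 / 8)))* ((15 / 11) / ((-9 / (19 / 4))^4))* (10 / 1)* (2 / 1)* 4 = 61902475 / 288684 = 214.43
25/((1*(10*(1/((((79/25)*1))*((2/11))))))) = 79/55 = 1.44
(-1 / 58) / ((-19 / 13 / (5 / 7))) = 65 / 7714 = 0.01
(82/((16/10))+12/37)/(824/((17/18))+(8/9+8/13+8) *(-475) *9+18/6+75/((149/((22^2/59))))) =-14829476363/11429893363228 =-0.00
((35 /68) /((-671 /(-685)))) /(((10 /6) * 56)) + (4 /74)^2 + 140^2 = 9794474250991 /499717856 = 19600.01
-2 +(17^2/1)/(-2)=-293/2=-146.50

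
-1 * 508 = -508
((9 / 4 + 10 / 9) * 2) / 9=121 / 162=0.75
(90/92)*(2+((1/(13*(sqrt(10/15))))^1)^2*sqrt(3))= 135*sqrt(3)/15548+45/23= 1.97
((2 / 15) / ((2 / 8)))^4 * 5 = 4096 / 10125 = 0.40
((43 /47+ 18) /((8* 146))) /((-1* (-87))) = 889 /4775952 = 0.00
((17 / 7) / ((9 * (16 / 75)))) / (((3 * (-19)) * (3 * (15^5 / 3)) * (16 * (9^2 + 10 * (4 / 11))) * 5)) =-187 / 43328144160000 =-0.00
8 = 8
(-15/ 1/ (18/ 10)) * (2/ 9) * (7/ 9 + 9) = -18.11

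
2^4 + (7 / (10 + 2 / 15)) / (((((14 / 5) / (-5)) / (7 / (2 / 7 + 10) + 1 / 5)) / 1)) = 108811 / 7296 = 14.91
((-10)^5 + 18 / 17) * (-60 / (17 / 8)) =815991360 / 289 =2823499.52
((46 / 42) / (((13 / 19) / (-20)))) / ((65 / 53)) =-92644 / 3549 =-26.10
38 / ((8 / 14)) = 66.50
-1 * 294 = -294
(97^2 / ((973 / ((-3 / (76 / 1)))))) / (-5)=28227 / 369740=0.08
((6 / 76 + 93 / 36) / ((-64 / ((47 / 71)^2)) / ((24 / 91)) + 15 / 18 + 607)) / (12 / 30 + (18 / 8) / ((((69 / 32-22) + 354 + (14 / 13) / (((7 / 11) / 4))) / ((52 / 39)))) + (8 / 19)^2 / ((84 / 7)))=0.12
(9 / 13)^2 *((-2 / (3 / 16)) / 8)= -108 / 169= -0.64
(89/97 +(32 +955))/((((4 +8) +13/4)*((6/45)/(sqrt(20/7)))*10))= 574968*sqrt(35)/41419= 82.13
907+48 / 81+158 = 1065.59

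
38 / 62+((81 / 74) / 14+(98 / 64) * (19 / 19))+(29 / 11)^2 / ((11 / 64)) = 14588868383 / 341971168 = 42.66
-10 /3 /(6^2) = -5 /54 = -0.09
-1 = -1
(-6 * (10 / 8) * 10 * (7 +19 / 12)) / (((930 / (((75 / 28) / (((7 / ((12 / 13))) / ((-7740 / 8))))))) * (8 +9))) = 74739375 / 5371184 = 13.91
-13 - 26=-39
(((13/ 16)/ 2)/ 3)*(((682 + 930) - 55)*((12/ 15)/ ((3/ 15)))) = 6747/ 8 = 843.38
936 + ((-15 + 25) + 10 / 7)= 6632 / 7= 947.43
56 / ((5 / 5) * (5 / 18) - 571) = -1008 / 10273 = -0.10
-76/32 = -19/8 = -2.38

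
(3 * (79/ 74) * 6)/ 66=237/ 814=0.29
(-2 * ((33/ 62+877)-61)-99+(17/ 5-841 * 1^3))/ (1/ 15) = -1194894/ 31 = -38544.97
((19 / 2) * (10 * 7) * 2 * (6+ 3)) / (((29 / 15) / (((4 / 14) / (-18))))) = -98.28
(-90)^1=-90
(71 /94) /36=71 /3384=0.02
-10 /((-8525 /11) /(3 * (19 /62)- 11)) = -125 /961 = -0.13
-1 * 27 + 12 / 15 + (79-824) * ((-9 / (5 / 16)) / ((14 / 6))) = 9169.23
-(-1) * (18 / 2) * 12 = 108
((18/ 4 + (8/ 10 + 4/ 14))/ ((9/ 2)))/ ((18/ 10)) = 391/ 567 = 0.69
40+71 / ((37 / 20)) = 2900 / 37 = 78.38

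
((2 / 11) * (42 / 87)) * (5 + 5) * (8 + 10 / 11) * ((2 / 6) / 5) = 5488 / 10527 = 0.52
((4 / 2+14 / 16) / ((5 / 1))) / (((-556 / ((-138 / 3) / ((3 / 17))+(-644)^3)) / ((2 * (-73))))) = -672666781193 / 16680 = -40327744.68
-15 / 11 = -1.36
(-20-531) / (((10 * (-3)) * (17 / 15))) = 551 / 34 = 16.21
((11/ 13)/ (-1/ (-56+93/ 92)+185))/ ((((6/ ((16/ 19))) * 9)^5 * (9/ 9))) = 1823506432/ 432323929251112139163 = 0.00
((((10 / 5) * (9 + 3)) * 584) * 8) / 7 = 112128 / 7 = 16018.29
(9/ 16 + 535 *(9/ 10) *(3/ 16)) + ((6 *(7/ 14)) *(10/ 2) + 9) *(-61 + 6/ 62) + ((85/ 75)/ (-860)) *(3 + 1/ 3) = -2631351077/ 1919520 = -1370.84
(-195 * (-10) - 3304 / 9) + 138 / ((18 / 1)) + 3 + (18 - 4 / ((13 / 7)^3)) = 31852940 / 19773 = 1610.93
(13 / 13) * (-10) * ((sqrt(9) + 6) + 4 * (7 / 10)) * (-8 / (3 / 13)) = 12272 / 3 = 4090.67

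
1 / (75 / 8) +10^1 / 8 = 407 / 300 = 1.36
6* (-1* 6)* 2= -72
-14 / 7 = -2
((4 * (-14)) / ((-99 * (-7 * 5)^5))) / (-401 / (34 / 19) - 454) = 272 / 17125470140625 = 0.00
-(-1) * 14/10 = 7/5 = 1.40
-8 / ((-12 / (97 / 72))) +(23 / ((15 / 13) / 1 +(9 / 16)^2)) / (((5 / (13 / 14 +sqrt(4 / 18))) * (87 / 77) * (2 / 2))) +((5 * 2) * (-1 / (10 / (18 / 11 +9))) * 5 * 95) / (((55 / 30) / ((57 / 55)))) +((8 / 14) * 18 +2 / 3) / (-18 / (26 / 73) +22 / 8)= -48199737498008251 / 16895854580220 +841984 * sqrt(2) / 912195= -2851.45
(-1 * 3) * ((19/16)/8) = -57/128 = -0.45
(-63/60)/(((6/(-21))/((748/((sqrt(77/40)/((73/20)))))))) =26061 * sqrt(770)/100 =7231.63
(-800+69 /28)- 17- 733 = -1547.54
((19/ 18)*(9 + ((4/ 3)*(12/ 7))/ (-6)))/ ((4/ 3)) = 6.82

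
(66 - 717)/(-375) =1.74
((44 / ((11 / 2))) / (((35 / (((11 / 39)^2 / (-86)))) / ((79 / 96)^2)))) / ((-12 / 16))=755161 / 3955573440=0.00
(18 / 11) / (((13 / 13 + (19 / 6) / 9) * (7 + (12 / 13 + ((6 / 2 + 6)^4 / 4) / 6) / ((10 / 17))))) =1010880 / 395267917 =0.00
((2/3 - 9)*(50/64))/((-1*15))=125/288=0.43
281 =281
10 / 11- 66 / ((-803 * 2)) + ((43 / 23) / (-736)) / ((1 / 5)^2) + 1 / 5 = 73857379 / 67965920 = 1.09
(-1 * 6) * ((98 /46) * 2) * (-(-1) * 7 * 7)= -28812 /23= -1252.70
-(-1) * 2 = 2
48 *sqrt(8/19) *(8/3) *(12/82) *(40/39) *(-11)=-225280 *sqrt(38)/10127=-137.13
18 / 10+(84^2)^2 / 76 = 62234091 / 95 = 655095.69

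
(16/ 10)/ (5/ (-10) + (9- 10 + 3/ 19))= -304/ 255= -1.19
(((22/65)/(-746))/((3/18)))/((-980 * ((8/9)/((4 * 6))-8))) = -891/2554210750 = -0.00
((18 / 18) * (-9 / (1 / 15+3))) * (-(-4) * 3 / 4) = -405 / 46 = -8.80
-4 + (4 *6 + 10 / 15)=62 / 3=20.67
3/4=0.75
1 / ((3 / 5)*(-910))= -1 / 546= -0.00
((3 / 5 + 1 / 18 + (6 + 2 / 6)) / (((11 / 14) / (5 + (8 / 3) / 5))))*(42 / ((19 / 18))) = 10232572 / 5225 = 1958.39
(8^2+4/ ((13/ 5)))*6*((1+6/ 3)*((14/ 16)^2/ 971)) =93933/ 100984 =0.93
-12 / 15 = -4 / 5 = -0.80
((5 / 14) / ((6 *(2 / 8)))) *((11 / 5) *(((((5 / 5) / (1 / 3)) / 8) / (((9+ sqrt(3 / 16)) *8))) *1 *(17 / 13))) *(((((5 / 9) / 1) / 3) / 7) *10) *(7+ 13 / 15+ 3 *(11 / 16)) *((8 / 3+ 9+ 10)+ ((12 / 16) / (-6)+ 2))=1258879325 / 5693006592 - 1258879325 *sqrt(3) / 204948237312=0.21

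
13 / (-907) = -13 / 907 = -0.01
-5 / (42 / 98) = -35 / 3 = -11.67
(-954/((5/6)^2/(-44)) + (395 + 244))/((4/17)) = 25960887/100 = 259608.87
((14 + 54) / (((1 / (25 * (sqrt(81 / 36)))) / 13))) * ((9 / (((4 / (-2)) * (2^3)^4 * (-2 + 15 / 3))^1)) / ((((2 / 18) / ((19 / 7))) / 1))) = -296.56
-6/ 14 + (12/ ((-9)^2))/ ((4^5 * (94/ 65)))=-1948729/ 4548096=-0.43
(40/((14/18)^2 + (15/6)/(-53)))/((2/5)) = 179.29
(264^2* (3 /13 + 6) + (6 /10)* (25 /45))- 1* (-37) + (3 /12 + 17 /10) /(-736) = 249321234959 /574080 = 434297.02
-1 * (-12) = 12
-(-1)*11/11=1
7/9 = 0.78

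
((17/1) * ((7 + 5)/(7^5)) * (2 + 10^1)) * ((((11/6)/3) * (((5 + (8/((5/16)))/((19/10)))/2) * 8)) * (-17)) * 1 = -35706528/319333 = -111.82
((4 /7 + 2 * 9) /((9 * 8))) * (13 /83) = 845 /20916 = 0.04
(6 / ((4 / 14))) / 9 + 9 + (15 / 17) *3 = 713 / 51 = 13.98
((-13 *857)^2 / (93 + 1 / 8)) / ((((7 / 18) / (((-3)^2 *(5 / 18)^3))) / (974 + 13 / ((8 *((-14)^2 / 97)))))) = 4742985656383325 / 7359408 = 644479237.51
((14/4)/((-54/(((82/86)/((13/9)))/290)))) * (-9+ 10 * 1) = -287/1945320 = -0.00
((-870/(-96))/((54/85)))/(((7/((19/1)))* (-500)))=-9367/120960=-0.08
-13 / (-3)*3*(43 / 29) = 559 / 29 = 19.28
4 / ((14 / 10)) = 20 / 7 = 2.86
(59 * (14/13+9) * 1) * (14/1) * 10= 1082060/13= 83235.38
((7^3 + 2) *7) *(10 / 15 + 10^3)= 2416610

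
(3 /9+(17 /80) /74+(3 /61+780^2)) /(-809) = -659116641511 /876438240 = -752.04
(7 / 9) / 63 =1 / 81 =0.01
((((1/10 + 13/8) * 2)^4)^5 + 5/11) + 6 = 65822519213653738995241419687061155611/1153433600000000000000000000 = 57066587286.56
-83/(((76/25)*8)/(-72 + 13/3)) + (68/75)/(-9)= 94734281/410400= 230.83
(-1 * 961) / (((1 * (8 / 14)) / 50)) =-168175 / 2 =-84087.50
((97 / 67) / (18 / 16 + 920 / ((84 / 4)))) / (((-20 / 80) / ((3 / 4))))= -48888 / 505783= -0.10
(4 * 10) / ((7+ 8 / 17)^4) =3340840 / 260144641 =0.01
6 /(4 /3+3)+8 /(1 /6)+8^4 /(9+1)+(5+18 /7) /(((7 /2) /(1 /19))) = 27782344 /60515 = 459.10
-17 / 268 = -0.06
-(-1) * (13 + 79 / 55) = 794 / 55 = 14.44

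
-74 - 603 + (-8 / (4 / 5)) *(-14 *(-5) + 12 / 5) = -1401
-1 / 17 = -0.06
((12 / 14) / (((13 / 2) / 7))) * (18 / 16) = 27 / 26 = 1.04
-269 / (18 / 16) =-2152 / 9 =-239.11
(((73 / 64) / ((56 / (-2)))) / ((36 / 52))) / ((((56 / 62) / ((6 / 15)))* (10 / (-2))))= 29419 / 5644800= 0.01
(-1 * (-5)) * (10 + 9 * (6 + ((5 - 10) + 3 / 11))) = 1180 / 11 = 107.27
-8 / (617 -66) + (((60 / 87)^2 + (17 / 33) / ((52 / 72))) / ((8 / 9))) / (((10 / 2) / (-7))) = -86238247 / 45699940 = -1.89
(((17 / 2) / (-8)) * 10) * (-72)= 765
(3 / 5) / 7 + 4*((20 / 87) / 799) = 211339 / 2432955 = 0.09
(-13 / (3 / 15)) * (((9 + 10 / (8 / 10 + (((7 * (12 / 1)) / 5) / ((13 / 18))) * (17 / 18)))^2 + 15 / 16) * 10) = -80118350 / 1369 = -58523.27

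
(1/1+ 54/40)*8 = 94/5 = 18.80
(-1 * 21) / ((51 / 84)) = -588 / 17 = -34.59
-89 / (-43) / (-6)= -89 / 258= -0.34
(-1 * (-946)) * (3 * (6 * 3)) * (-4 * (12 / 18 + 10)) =-2179584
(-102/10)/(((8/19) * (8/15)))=-2907/64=-45.42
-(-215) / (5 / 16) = 688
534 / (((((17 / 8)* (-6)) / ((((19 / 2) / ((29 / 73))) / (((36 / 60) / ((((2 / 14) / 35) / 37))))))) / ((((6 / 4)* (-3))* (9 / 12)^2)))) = 3332961 / 7150472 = 0.47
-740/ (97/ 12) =-8880/ 97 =-91.55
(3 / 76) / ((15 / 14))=0.04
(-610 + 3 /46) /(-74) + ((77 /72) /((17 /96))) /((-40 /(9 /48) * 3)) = 57170753 /6944160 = 8.23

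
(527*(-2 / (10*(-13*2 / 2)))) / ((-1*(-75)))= 527 / 4875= 0.11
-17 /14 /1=-17 /14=-1.21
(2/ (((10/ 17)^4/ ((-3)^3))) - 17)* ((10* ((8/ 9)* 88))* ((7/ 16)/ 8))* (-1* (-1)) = -180185159/ 9000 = -20020.57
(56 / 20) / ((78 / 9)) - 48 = -3099 / 65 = -47.68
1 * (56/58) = 28/29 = 0.97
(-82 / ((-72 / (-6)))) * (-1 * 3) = 41 / 2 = 20.50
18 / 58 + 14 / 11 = 505 / 319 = 1.58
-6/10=-3/5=-0.60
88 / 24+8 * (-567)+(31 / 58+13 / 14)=-2759300 / 609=-4530.87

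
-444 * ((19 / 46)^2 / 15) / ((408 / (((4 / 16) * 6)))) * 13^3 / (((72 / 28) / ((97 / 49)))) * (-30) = 2846496913 / 3021648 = 942.03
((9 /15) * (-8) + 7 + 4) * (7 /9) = 217 /45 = 4.82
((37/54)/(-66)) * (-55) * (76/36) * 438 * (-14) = -1796165/243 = -7391.63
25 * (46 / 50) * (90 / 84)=24.64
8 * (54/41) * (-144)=-62208/41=-1517.27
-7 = -7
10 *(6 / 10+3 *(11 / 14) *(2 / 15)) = 64 / 7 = 9.14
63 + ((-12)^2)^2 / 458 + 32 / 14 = 177229 / 1603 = 110.56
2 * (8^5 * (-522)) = -34209792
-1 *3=-3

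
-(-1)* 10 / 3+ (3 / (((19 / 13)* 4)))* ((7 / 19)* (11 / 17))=254489 / 73644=3.46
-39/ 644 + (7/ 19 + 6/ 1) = 77183/ 12236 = 6.31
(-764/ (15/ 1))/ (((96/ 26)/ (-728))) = 451906/ 45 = 10042.36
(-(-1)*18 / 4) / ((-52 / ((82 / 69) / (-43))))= 123 / 51428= 0.00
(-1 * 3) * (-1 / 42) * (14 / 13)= 1 / 13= 0.08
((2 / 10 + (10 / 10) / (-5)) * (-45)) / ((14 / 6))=0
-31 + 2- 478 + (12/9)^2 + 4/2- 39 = -4880/9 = -542.22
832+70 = 902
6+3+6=15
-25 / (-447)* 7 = 0.39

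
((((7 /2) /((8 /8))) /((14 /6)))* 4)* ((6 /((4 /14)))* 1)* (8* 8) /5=8064 /5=1612.80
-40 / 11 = -3.64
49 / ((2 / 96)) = 2352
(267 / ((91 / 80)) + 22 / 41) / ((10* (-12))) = -438881 / 223860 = -1.96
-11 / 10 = -1.10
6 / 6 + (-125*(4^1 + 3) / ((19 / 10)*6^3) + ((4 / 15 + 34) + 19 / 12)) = 178103 / 5130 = 34.72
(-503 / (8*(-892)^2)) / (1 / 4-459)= 503 / 2920086880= 0.00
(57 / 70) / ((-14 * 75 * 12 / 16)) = -19 / 18375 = -0.00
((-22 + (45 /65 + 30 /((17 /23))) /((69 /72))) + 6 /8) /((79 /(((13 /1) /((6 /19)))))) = 8431307 /741336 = 11.37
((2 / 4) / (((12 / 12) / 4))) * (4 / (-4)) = -2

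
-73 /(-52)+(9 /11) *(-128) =-59101 /572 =-103.32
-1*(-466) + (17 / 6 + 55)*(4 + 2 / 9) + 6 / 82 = 786256 / 1107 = 710.26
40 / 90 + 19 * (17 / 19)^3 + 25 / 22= 1085767 / 71478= 15.19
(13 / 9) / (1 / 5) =65 / 9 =7.22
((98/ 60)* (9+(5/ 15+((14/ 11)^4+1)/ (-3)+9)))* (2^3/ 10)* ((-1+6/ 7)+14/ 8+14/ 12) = 62.07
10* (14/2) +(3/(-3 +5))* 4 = 76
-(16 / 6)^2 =-64 / 9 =-7.11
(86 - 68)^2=324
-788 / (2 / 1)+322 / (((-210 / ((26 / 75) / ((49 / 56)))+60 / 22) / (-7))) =-235103894 / 603255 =-389.73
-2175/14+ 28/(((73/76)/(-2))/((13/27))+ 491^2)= -1036112860283/6669237190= -155.36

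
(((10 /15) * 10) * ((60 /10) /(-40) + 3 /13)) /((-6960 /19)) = -0.00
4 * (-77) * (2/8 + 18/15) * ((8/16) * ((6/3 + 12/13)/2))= -42427/130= -326.36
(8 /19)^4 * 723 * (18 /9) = 5922816 /130321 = 45.45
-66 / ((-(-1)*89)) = -66 / 89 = -0.74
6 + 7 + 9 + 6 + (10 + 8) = 46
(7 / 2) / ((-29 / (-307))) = 37.05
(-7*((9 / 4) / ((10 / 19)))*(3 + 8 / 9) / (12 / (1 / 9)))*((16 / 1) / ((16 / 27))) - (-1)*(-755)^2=18239869 / 32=569995.91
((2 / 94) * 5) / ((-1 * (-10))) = 1 / 94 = 0.01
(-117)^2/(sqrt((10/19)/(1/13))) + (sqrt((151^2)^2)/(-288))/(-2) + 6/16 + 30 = 40297/576 + 1053* sqrt(2470)/10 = 5303.27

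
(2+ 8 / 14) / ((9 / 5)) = 10 / 7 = 1.43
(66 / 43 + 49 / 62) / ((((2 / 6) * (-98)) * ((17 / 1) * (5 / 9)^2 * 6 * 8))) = -502119 / 1776622400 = -0.00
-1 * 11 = -11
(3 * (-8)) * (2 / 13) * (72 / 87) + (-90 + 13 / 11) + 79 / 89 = -33581476 / 369083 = -90.99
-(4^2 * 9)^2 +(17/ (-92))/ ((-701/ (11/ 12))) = -16047673157/ 773904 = -20736.00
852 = 852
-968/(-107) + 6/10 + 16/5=6873/535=12.85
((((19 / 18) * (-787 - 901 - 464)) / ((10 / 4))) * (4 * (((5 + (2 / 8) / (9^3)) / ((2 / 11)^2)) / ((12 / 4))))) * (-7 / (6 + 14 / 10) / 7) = 18034684822 / 728271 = 24763.70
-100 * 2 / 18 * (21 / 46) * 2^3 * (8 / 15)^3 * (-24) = 458752 / 3105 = 147.75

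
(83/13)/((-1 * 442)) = -0.01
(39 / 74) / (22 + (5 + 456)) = 13 / 11914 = 0.00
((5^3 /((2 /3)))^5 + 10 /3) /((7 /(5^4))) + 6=13904571533407157 /672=20691326686617.79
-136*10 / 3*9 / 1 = -4080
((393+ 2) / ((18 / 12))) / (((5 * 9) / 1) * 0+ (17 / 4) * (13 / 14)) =44240 / 663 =66.73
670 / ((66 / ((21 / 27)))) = 2345 / 297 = 7.90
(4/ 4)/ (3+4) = 1/ 7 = 0.14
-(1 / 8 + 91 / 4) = -183 / 8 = -22.88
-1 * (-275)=275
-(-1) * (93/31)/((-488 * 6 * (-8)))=1/7808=0.00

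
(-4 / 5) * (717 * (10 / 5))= -5736 / 5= -1147.20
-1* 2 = -2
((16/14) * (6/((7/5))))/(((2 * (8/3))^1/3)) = 135/49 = 2.76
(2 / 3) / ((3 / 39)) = 26 / 3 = 8.67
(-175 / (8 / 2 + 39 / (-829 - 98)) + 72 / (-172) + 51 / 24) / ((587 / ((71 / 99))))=-115432439 / 2222621496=-0.05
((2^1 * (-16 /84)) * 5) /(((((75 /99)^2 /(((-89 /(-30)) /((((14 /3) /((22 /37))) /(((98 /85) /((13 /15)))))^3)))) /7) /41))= -4702284655348896 /341713400770625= -13.76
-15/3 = -5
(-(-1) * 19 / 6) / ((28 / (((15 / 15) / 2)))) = 0.06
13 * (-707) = -9191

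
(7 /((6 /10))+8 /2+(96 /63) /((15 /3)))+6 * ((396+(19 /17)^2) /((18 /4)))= 16557353 /30345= 545.64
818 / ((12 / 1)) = 409 / 6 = 68.17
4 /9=0.44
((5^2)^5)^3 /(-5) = -186264514923095703125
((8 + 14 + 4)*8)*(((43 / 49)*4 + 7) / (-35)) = -21424 / 343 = -62.46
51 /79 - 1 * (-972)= 76839 /79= 972.65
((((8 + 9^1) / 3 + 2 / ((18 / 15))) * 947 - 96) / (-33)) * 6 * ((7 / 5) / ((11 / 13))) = -3739372 / 1815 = -2060.26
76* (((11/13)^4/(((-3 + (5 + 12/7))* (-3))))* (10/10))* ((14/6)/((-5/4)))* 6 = 218092336/5569395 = 39.16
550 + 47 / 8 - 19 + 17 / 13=55971 / 104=538.18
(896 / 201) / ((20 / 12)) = 2.67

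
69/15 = 23/5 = 4.60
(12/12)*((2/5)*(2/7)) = 4/35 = 0.11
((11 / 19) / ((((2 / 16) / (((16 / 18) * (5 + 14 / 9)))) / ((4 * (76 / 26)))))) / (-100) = -83072 / 26325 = -3.16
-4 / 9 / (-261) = 4 / 2349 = 0.00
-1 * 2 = -2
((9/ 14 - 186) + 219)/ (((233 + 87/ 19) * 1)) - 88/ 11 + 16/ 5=-1471959/ 315980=-4.66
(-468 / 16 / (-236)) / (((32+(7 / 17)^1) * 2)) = 0.00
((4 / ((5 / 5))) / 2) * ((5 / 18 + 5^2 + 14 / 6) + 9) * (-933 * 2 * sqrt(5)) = -409898 * sqrt(5) / 3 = -305519.93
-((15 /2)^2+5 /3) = -695 /12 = -57.92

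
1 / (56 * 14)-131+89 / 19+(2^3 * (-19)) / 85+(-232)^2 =67987597263 / 1266160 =53695.90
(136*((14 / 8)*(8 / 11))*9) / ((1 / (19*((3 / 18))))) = 4933.09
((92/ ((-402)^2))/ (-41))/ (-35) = 23/ 57975435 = 0.00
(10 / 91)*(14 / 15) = 4 / 39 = 0.10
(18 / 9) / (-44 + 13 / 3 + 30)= -6 / 29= -0.21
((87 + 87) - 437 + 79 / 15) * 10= -7732 / 3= -2577.33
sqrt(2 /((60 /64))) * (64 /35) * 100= 1024 * sqrt(30) /21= 267.08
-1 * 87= -87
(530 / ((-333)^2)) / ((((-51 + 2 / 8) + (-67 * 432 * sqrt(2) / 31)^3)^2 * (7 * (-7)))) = -566405265437245798456649543674856938211360 / 30775639106022253862333044459231369972746413221810958732424310281 + 31142947023021675253729780039680 * sqrt(2) / 54278023114677696406231118975716701891968982754516682067767743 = -0.00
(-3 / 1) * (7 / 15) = -7 / 5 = -1.40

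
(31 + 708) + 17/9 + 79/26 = 174079/234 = 743.93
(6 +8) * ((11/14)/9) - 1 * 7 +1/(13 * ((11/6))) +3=-3521/1287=-2.74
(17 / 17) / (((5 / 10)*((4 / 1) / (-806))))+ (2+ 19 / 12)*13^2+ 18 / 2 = 2539 / 12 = 211.58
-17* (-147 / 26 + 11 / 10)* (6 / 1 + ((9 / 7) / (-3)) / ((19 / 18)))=3743808 / 8645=433.06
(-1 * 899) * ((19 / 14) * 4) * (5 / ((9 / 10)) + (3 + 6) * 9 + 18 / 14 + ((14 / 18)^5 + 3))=-1286754500824 / 2893401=-444720.42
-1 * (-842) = 842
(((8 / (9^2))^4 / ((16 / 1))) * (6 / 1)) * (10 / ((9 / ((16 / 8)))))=10240 / 129140163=0.00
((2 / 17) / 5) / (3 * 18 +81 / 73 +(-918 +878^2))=0.00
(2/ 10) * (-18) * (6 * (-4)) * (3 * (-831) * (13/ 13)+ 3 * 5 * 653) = 3154464/ 5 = 630892.80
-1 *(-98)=98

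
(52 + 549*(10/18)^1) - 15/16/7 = 39969/112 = 356.87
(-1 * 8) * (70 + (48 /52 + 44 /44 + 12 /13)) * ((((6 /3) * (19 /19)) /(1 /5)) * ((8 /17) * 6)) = -3636480 /221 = -16454.66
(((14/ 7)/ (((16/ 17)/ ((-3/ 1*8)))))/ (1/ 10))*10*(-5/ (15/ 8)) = 13600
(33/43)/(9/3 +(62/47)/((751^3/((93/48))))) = 5255591430408/20544584723827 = 0.26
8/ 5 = 1.60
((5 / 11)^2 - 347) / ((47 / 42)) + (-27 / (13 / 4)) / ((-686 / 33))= -7848425202 / 25358333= -309.50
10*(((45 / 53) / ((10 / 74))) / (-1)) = -3330 / 53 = -62.83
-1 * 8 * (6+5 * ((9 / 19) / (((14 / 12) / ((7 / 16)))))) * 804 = -841788 / 19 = -44304.63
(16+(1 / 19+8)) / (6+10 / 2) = 457 / 209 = 2.19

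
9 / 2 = 4.50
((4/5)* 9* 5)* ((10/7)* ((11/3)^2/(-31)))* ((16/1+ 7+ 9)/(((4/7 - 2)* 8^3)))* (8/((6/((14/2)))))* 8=6776/93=72.86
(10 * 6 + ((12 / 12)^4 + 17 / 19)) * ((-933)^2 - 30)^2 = 891053871920856 / 19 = 46897572206360.84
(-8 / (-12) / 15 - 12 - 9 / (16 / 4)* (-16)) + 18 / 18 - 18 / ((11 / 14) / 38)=-418523 / 495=-845.50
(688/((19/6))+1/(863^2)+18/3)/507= 3159310117/7174359777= 0.44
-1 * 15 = -15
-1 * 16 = -16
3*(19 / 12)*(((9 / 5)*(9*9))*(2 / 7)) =13851 / 70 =197.87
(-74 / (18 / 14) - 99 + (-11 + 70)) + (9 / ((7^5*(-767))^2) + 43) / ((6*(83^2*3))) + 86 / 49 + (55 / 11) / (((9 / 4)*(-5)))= -96.24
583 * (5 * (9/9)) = 2915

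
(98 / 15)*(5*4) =392 / 3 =130.67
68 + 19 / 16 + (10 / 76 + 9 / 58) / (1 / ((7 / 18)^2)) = 49437485 / 714096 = 69.23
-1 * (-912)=912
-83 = -83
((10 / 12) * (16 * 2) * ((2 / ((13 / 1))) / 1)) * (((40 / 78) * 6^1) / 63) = 6400 / 31941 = 0.20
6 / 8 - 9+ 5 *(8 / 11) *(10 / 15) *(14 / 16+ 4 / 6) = -1787 / 396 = -4.51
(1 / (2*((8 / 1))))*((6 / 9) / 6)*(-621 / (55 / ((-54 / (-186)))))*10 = -621 / 2728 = -0.23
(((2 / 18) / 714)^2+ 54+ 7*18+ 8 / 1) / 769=7763173489 / 31754683044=0.24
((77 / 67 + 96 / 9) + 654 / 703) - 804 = -111806533 / 141303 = -791.25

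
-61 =-61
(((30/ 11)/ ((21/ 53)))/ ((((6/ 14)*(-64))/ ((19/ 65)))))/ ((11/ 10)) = -5035/ 75504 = -0.07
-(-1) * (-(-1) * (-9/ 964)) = -9/ 964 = -0.01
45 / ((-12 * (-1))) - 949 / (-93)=5191 / 372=13.95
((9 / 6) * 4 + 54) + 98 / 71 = 4358 / 71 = 61.38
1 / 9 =0.11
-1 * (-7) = 7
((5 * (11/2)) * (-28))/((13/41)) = -31570/13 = -2428.46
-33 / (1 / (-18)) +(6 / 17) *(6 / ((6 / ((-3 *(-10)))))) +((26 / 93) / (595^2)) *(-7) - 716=-524022476 / 4703475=-111.41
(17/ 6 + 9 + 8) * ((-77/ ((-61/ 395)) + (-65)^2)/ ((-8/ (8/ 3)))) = -17144330/ 549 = -31228.29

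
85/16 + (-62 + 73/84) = -55.82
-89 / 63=-1.41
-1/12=-0.08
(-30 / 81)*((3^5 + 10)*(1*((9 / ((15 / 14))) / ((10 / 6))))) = -7084 / 15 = -472.27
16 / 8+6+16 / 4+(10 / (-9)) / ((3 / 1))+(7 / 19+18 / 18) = 6668 / 513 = 13.00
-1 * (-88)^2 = -7744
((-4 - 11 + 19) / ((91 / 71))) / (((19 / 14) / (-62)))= -35216 / 247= -142.57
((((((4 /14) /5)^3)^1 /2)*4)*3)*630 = 864 /1225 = 0.71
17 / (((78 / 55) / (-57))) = -17765 / 26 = -683.27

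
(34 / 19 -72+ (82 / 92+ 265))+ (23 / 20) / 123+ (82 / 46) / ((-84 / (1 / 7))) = 5154004777 / 26337990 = 195.69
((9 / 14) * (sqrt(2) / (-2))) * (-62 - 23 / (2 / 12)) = 450 * sqrt(2) / 7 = 90.91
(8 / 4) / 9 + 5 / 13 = 71 / 117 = 0.61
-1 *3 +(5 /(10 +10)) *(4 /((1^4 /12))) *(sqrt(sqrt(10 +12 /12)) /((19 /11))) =-3 +132 *11^(1 /4) /19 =9.65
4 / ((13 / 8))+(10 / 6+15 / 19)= 3644 / 741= 4.92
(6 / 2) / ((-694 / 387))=-1161 / 694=-1.67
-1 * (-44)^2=-1936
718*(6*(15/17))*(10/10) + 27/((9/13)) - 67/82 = 5352067/1394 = 3839.36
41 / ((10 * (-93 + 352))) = 41 / 2590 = 0.02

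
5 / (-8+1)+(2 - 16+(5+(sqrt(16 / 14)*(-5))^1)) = -68 / 7 - 10*sqrt(14) / 7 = -15.06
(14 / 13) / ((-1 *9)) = -14 / 117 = -0.12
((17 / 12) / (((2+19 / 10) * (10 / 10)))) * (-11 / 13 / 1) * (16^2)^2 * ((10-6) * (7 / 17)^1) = -50462720 / 1521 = -33177.33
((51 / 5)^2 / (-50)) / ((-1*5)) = 2601 / 6250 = 0.42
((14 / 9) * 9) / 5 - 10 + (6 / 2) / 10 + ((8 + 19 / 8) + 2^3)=459 / 40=11.48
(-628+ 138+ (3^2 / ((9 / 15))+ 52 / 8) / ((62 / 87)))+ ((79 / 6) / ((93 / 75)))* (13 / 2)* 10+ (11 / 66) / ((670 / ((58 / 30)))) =107652056 / 467325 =230.36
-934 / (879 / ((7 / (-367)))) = 6538 / 322593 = 0.02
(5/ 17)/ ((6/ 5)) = 25/ 102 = 0.25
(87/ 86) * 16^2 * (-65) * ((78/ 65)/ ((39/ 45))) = -1002240/ 43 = -23307.91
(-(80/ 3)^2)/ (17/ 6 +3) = -2560/ 21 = -121.90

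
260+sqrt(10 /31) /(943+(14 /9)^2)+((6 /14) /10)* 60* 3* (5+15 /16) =81* sqrt(310) /2373949+17125 /56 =305.80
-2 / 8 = -1 / 4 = -0.25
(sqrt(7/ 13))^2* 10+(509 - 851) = -4376/ 13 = -336.62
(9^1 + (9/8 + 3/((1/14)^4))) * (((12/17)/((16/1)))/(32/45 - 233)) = -124478775/5686432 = -21.89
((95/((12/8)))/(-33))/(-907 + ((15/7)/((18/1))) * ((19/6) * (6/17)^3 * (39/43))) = 280974470/132784854939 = 0.00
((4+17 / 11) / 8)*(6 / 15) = 61 / 220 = 0.28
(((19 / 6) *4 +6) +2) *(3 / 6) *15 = 155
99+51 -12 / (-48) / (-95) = 56999 / 380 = 150.00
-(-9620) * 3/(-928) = -7215/232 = -31.10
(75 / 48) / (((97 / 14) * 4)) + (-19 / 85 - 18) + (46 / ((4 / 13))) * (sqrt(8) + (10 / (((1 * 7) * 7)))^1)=159572971 / 12928160 + 299 * sqrt(2)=435.19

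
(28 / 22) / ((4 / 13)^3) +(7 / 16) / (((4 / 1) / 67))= 35917 / 704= 51.02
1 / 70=0.01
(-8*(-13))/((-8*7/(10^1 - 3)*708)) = -0.02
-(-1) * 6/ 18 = 1/ 3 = 0.33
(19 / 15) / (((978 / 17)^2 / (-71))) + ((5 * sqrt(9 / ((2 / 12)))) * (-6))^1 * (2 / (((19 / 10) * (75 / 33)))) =-792 * sqrt(6) / 19 - 389861 / 14347260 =-102.13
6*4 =24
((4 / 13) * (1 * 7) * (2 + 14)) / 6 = 224 / 39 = 5.74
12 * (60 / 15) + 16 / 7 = 352 / 7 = 50.29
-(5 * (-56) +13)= 267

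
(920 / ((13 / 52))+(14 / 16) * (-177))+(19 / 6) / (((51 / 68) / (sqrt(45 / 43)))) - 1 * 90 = 38 * sqrt(215) / 129+27481 / 8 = 3439.44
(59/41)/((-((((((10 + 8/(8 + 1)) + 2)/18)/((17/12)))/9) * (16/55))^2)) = -3045704609475/564936704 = -5391.23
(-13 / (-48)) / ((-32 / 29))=-377 / 1536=-0.25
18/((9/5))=10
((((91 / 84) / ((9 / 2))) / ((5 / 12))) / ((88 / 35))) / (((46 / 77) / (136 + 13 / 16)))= 1394393 / 26496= 52.63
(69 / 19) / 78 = 23 / 494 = 0.05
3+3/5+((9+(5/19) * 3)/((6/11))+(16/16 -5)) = 1667/95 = 17.55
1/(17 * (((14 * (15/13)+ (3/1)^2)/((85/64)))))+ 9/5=188677/104640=1.80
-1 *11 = -11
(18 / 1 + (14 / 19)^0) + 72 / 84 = 139 / 7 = 19.86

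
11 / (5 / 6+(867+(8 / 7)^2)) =3234 / 255527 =0.01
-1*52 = -52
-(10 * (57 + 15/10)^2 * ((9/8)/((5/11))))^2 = -1836596854521/256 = -7174206462.97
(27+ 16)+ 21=64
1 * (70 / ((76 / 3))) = 105 / 38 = 2.76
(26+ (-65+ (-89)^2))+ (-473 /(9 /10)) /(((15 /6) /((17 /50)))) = 1757368 /225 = 7810.52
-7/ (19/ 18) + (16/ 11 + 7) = 381/ 209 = 1.82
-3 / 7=-0.43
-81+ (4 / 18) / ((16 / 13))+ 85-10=-419 / 72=-5.82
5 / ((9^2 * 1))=5 / 81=0.06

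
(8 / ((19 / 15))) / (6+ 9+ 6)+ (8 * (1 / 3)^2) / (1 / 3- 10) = 0.21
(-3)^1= -3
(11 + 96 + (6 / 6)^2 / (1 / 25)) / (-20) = -6.60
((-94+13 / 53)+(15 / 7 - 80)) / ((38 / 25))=-795850 / 7049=-112.90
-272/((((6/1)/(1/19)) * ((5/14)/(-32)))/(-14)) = -852992/285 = -2992.95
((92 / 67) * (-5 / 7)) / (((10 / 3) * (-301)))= 0.00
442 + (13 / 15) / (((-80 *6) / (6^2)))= 88387 / 200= 441.94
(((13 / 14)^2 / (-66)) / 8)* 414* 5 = -58305 / 17248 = -3.38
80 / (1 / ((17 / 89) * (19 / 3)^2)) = 490960 / 801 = 612.93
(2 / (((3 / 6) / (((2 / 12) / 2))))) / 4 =1 / 12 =0.08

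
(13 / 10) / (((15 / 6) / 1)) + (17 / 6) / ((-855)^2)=0.52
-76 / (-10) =38 / 5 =7.60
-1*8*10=-80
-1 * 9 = -9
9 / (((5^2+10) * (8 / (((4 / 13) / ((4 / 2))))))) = 9 / 1820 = 0.00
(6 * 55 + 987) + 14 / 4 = 2641 / 2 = 1320.50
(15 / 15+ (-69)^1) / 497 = -68 / 497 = -0.14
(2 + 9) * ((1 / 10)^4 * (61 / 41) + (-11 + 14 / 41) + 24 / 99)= -114.58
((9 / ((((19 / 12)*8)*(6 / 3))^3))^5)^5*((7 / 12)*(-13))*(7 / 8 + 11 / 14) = -175979421660320334004552287524046111935863676729154220998743529 / 36827259274413935902886789868030306547033299891250476531093210326197032591287208405141757937856694589034741076309590114978108380504764587180032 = -0.00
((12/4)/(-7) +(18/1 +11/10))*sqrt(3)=1307*sqrt(3)/70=32.34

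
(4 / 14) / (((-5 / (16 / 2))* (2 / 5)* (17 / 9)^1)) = -72 / 119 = -0.61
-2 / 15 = -0.13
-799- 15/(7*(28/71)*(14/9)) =-2202041/2744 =-802.49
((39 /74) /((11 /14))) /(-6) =-91 /814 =-0.11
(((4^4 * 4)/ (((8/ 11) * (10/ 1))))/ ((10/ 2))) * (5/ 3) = 704/ 15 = 46.93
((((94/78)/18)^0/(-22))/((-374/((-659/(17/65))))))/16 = -0.02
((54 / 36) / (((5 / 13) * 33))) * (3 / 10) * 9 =351 / 1100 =0.32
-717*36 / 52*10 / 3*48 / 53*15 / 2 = -7743600 / 689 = -11238.90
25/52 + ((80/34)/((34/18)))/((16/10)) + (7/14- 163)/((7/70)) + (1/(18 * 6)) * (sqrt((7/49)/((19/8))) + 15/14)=-3074579665/1893528 + sqrt(266)/7182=-1623.73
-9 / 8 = -1.12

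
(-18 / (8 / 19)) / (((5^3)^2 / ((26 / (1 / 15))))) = -6669 / 6250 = -1.07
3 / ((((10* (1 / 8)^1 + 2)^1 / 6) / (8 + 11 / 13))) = 8280 / 169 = 48.99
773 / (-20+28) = 773 / 8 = 96.62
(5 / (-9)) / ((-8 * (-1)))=-5 / 72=-0.07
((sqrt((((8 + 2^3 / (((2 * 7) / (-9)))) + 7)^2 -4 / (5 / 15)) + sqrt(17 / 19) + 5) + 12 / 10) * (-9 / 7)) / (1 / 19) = -9 * sqrt(931 * sqrt(323) + 1594898) / 49 -1026 / 35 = -262.49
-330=-330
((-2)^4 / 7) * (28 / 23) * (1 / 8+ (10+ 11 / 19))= 13016 / 437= 29.78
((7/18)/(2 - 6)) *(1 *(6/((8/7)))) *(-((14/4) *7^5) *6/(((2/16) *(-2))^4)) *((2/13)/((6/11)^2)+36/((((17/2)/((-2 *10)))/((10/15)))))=-5132586803932/1989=-2580486075.38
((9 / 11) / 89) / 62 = 9 / 60698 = 0.00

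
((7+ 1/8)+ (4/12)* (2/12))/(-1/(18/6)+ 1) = 10.77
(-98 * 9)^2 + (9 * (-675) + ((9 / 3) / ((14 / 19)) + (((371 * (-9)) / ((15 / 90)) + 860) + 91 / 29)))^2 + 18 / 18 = 105153156905189 / 164836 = 637925919.73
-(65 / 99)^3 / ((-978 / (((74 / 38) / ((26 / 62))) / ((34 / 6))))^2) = -2137864625 / 10758353952852396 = -0.00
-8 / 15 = -0.53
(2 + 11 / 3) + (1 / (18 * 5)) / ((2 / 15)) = 23 / 4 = 5.75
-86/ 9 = -9.56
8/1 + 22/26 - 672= -8621/13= -663.15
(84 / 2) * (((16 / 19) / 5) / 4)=168 / 95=1.77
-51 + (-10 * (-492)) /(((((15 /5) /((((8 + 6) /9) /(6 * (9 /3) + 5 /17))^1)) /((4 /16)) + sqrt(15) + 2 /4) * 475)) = -5492693645961 /107854657955 - 55737696 * sqrt(15) /107854657955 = -50.93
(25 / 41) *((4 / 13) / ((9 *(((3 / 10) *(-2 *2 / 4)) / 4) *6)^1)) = -2000 / 43173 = -0.05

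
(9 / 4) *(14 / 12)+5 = 61 / 8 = 7.62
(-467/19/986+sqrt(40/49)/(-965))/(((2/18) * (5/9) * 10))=-0.04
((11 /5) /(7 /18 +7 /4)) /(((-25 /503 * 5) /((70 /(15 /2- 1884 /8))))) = 3018 /2375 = 1.27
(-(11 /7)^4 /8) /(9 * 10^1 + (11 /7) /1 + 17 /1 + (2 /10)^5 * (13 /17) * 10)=-155560625 /22158299408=-0.01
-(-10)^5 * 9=900000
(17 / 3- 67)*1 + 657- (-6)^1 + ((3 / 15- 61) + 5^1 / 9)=24364 / 45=541.42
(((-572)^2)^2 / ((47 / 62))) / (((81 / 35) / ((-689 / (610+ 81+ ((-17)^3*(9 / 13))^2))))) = -3633811.64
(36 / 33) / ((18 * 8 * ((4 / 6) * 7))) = 1 / 616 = 0.00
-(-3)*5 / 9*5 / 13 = 25 / 39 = 0.64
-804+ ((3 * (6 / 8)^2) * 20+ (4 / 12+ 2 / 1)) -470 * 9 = -4997.92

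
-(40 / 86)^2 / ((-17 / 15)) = 6000 / 31433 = 0.19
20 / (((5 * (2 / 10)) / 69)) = 1380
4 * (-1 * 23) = -92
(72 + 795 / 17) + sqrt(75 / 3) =2104 / 17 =123.76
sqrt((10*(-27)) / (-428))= 3*sqrt(3210) / 214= 0.79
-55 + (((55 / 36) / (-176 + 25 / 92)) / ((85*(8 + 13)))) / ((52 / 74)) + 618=760364620937 / 1350558846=563.00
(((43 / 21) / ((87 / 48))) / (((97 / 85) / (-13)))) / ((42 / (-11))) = 3.37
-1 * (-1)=1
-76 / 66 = -38 / 33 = -1.15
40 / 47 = 0.85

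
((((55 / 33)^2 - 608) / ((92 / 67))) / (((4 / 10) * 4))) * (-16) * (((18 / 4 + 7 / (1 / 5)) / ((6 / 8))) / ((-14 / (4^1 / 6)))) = -144154855 / 13041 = -11053.97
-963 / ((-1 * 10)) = 963 / 10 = 96.30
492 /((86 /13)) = 3198 /43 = 74.37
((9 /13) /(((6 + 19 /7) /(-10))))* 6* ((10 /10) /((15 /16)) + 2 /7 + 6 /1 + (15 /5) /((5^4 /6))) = -3487608 /99125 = -35.18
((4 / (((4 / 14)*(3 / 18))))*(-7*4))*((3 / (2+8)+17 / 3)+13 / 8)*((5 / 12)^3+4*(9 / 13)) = -2849441287 / 56160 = -50737.91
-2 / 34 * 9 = -0.53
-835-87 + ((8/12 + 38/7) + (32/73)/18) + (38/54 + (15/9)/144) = -67341511/73584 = -915.17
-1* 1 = -1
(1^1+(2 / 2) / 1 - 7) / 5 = -1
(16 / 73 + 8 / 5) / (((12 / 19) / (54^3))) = 165547152 / 365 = 453553.84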